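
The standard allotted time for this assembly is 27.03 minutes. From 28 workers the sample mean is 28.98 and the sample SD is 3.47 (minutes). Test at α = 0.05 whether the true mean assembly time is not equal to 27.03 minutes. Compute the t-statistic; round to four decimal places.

H0: μ = 27.03; H1: μ ≠ 27.03 (one-sample t-test, two-sided).
t = (x̄ − μ₀)/(s/√n) = (28.98 − 27.03)/(3.47/√28) = 2.9736
df = n − 1 = 27
Two-sided p-value ≈ 0.006
Since p ≈ 0.006 < α = 0.05, reject H0; the evidence is statistically significant.

2.9736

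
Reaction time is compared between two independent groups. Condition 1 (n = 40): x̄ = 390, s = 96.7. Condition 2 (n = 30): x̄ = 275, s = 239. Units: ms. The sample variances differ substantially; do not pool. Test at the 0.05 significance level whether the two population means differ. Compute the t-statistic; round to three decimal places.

Let group 1 = condition 1, group 2 = condition 2. H0: μ_1 = μ_2; H1: μ_1 ≠ μ_2 (Welch's two-sample t-test, two-sided).
t = (x̄_1 − x̄_2)/√(s_1²/n_1 + s_2²/n_2) = (390 − 275)/√(96.7²/40 + 239²/30) = 2.487
Welch–Satterthwaite df ≈ 36.15
Two-sided p-value ≈ 0.0176
Since p ≈ 0.0176 < α = 0.05, reject H0; the data support H1.

2.487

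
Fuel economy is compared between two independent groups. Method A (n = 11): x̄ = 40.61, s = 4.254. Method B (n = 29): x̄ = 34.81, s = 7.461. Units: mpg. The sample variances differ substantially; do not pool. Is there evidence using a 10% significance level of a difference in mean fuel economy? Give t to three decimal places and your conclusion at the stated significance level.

Let group 1 = method A, group 2 = method B. H0: μ_1 = μ_2; H1: μ_1 ≠ μ_2 (Welch's two-sample t-test, two-sided).
t = (x̄_1 − x̄_2)/√(s_1²/n_1 + s_2²/n_2) = (40.61 − 34.81)/√(4.254²/11 + 7.461²/29) = 3.072
Welch–Satterthwaite df ≈ 31.59
Two-sided p-value ≈ 0.004
Since p ≈ 0.004 < α = 0.1, reject H0; the data support H1.

t = 3.072; reject H0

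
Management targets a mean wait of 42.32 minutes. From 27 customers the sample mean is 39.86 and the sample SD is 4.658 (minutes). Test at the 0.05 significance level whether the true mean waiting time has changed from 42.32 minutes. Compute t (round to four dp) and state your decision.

t = -2.7442; reject H0

H0: μ = 42.32; H1: μ ≠ 42.32 (one-sample t-test, two-sided).
t = (x̄ − μ₀)/(s/√n) = (39.86 − 42.32)/(4.658/√27) = -2.7442
df = n − 1 = 26
Two-sided p-value ≈ 0.011
Since p ≈ 0.011 < α = 0.05, reject H0; the evidence is statistically significant.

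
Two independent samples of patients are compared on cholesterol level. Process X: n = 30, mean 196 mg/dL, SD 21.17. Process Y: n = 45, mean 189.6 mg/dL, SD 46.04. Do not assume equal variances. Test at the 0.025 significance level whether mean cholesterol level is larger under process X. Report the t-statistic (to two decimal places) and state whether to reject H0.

Let group 1 = process X, group 2 = process Y. H0: μ_1 = μ_2; H1: μ_1 > μ_2 (Welch's two-sample t-test, right-tailed).
t = (x̄_1 − x̄_2)/√(s_1²/n_1 + s_2²/n_2) = (196 − 189.6)/√(21.17²/30 + 46.04²/45) = 0.81
Welch–Satterthwaite df ≈ 66.23
p-value = P(T ≥ 0.81) ≈ 0.2097
Since p ≈ 0.2097 > α = 0.025, fail to reject H0; the evidence is not statistically significant.

t = 0.81; fail to reject H0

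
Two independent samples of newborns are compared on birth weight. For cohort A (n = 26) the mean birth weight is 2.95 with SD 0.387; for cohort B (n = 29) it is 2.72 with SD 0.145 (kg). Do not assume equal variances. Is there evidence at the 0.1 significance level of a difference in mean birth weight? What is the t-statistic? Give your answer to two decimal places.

2.86

Let group 1 = cohort A, group 2 = cohort B. H0: μ_1 = μ_2; H1: μ_1 ≠ μ_2 (Welch's two-sample t-test, two-sided).
t = (x̄_1 − x̄_2)/√(s_1²/n_1 + s_2²/n_2) = (2.95 − 2.72)/√(0.387²/26 + 0.145²/29) = 2.86
Welch–Satterthwaite df ≈ 31.25
Two-sided p-value ≈ 0.008
Since p ≈ 0.008 < α = 0.1, reject H0; the evidence is statistically significant.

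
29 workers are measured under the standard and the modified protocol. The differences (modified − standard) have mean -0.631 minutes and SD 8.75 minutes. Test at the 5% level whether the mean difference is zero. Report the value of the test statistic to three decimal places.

H0: μ_d = 0; H1: μ_d ≠ 0 (paired t-test on the differences, two-sided).
t = d̄/(s_d/√n) = -0.631/(8.75/√29) = -0.388
df = n − 1 = 28
Two-sided p-value ≈ 0.701
Since p ≈ 0.701 > α = 0.05, fail to reject H0; the data do not provide sufficient evidence against H0.

-0.388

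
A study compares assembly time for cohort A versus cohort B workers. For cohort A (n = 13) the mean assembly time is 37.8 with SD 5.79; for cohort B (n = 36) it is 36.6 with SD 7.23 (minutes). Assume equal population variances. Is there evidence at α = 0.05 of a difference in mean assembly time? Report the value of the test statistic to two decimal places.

0.54

Let group 1 = cohort A, group 2 = cohort B. H0: μ_1 = μ_2; H1: μ_1 ≠ μ_2 (two-sample pooled-variance t-test, two-sided).
s_p² = [(13−1)·5.79² + (36−1)·7.23²]/(13+36−2) = 47.486
t = (37.8 − 36.6)/√[47.486·(1/13 + 1/36)] = 0.54
df = n₁ + n₂ − 2 = 47
Two-sided p-value ≈ 0.5930
Since p ≈ 0.5930 > α = 0.05, fail to reject H0; the evidence is not statistically significant.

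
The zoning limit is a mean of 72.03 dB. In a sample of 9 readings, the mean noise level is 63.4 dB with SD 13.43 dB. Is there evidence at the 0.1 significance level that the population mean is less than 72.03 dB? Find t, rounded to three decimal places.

-1.928

H0: μ = 72.03; H1: μ < 72.03 (one-sample t-test, left-tailed).
t = (x̄ − μ₀)/(s/√n) = (63.4 − 72.03)/(13.43/√9) = -1.928
df = n − 1 = 8
p-value = P(T ≤ -1.928) ≈ 0.045
Since p ≈ 0.045 < α = 0.1, reject H0; the data support H1.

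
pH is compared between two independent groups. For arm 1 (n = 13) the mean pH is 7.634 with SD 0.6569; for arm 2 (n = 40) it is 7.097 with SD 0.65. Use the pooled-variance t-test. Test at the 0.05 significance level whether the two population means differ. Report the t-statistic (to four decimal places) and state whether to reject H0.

Let group 1 = arm 1, group 2 = arm 2. H0: μ_1 = μ_2; H1: μ_1 ≠ μ_2 (two-sample pooled-variance t-test, two-sided).
s_p² = [(13−1)·0.6569² + (40−1)·0.65²]/(13+40−2) = 0.424622
t = (7.634 − 7.097)/√[0.424622·(1/13 + 1/40)] = 2.5813
df = n₁ + n₂ − 2 = 51
Two-sided p-value ≈ 0.0128
Since p ≈ 0.0128 < α = 0.05, reject H0; the data support H1.

t = 2.5813; reject H0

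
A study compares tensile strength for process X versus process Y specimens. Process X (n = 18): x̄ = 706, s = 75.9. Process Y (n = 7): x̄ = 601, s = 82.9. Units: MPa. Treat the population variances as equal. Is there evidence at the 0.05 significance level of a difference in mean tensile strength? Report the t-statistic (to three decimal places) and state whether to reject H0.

Let group 1 = process X, group 2 = process Y. H0: μ_1 = μ_2; H1: μ_1 ≠ μ_2 (two-sample pooled-variance t-test, two-sided).
s_p² = [(18−1)·75.9² + (7−1)·82.9²]/(18+7−2) = 6050.79
t = (706 − 601)/√[6050.79·(1/18 + 1/7)] = 3.030
df = n₁ + n₂ − 2 = 23
Two-sided p-value ≈ 0.006
Since p ≈ 0.006 < α = 0.05, reject H0; the data support H1.

t = 3.030; reject H0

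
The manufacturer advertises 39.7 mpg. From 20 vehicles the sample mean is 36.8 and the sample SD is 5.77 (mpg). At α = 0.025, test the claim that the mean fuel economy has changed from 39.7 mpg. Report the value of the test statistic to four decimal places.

-2.2477

H0: μ = 39.7; H1: μ ≠ 39.7 (one-sample t-test, two-sided).
t = (x̄ − μ₀)/(s/√n) = (36.8 − 39.7)/(5.77/√20) = -2.2477
df = n − 1 = 19
Two-sided p-value ≈ 0.0367
Since p ≈ 0.0367 > α = 0.025, fail to reject H0; the evidence is not statistically significant.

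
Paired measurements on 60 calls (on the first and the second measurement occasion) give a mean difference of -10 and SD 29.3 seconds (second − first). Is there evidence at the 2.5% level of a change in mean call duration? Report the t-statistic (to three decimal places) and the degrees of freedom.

H0: μ_d = 0; H1: μ_d ≠ 0 (paired t-test on the differences, two-sided).
t = d̄/(s_d/√n) = -10/(29.3/√60) = -2.644
df = n − 1 = 59
Two-sided p-value ≈ 0.010
Since p ≈ 0.010 < α = 0.025, reject H0; the evidence is statistically significant.

t = -2.644, df = 59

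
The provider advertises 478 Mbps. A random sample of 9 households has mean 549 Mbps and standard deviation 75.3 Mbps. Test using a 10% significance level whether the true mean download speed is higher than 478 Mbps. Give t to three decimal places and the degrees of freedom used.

t = 2.829, df = 8

H0: μ = 478; H1: μ > 478 (one-sample t-test, right-tailed).
t = (x̄ − μ₀)/(s/√n) = (549 − 478)/(75.3/√9) = 2.829
df = n − 1 = 8
p-value = P(T ≥ 2.829) ≈ 0.011
Since p ≈ 0.011 < α = 0.1, reject H0; the data support H1.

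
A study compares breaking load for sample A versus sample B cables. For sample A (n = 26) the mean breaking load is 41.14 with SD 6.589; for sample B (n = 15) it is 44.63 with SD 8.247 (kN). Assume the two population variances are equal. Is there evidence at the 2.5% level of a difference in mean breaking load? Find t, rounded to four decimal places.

Let group 1 = sample A, group 2 = sample B. H0: μ_1 = μ_2; H1: μ_1 ≠ μ_2 (two-sample pooled-variance t-test, two-sided).
s_p² = [(26−1)·6.589² + (15−1)·8.247²]/(26+15−2) = 52.245
t = (41.14 − 44.63)/√[52.245·(1/26 + 1/15)] = -1.4892
df = n₁ + n₂ − 2 = 39
Two-sided p-value ≈ 0.1445
Since p ≈ 0.1445 > α = 0.025, fail to reject H0; the evidence is not statistically significant.

-1.4892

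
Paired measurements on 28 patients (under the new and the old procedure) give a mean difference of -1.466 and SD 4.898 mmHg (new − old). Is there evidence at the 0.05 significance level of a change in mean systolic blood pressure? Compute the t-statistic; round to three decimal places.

-1.584

H0: μ_d = 0; H1: μ_d ≠ 0 (paired t-test on the differences, two-sided).
t = d̄/(s_d/√n) = -1.466/(4.898/√28) = -1.584
df = n − 1 = 27
Two-sided p-value ≈ 0.1249
Since p ≈ 0.1249 > α = 0.05, fail to reject H0; the evidence is not statistically significant.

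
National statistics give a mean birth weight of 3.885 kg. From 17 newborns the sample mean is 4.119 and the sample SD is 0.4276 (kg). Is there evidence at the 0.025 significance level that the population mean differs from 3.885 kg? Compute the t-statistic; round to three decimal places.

H0: μ = 3.885; H1: μ ≠ 3.885 (one-sample t-test, two-sided).
t = (x̄ − μ₀)/(s/√n) = (4.119 − 3.885)/(0.4276/√17) = 2.256
df = n − 1 = 16
Two-sided p-value ≈ 0.0384
Since p ≈ 0.0384 > α = 0.025, fail to reject H0; the data do not provide sufficient evidence against H0.

2.256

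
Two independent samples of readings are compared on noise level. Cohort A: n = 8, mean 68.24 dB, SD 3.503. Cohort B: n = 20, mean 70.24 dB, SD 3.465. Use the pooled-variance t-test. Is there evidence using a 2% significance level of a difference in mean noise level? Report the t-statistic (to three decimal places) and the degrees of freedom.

t = -1.376, df = 26

Let group 1 = cohort A, group 2 = cohort B. H0: μ_1 = μ_2; H1: μ_1 ≠ μ_2 (two-sample pooled-variance t-test, two-sided).
s_p² = [(8−1)·3.503² + (20−1)·3.465²]/(8+20−2) = 12.0775
t = (68.24 − 70.24)/√[12.0775·(1/8 + 1/20)] = -1.376
df = n₁ + n₂ − 2 = 26
Two-sided p-value ≈ 0.1807
Since p ≈ 0.1807 > α = 0.02, fail to reject H0; the evidence is not statistically significant.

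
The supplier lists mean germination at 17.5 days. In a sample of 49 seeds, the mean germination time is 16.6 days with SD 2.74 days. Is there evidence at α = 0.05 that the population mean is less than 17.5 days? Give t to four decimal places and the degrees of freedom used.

t = -2.2993, df = 48

H0: μ = 17.5; H1: μ < 17.5 (one-sample t-test, left-tailed).
t = (x̄ − μ₀)/(s/√n) = (16.6 − 17.5)/(2.74/√49) = -2.2993
df = n − 1 = 48
p-value = P(T ≤ -2.2993) ≈ 0.013
Since p ≈ 0.013 < α = 0.05, reject H0; the data support H1.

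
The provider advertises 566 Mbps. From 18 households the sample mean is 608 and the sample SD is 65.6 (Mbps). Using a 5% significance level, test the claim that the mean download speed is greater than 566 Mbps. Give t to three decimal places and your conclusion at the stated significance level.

H0: μ = 566; H1: μ > 566 (one-sample t-test, right-tailed).
t = (x̄ − μ₀)/(s/√n) = (608 − 566)/(65.6/√18) = 2.716
df = n − 1 = 17
p-value = P(T ≥ 2.716) ≈ 0.007
Since p ≈ 0.007 < α = 0.05, reject H0; the evidence is statistically significant.

t = 2.716; reject H0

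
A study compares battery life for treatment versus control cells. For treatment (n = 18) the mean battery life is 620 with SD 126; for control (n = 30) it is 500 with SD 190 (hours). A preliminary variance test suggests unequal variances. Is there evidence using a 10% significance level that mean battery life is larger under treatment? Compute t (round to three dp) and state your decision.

Let group 1 = treatment, group 2 = control. H0: μ_1 = μ_2; H1: μ_1 > μ_2 (Welch's two-sample t-test, right-tailed).
t = (x̄_1 − x̄_2)/√(s_1²/n_1 + s_2²/n_2) = (620 − 500)/√(126²/18 + 190²/30) = 2.628
Welch–Satterthwaite df ≈ 45.44
p-value = P(T ≥ 2.628) ≈ 0.006
Since p ≈ 0.006 < α = 0.1, reject H0; the data support H1.

t = 2.628; reject H0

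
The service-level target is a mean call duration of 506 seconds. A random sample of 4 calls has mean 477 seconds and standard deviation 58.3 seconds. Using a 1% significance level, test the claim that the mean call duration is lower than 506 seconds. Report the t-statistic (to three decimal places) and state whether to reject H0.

t = -0.995; fail to reject H0

H0: μ = 506; H1: μ < 506 (one-sample t-test, left-tailed).
t = (x̄ − μ₀)/(s/√n) = (477 − 506)/(58.3/√4) = -0.995
df = n − 1 = 3
p-value = P(T ≤ -0.995) ≈ 0.197
Since p ≈ 0.197 > α = 0.01, fail to reject H0; the data do not provide sufficient evidence against H0.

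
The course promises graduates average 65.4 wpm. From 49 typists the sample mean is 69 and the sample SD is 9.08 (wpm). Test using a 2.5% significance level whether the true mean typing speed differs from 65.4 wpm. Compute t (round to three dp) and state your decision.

H0: μ = 65.4; H1: μ ≠ 65.4 (one-sample t-test, two-sided).
t = (x̄ − μ₀)/(s/√n) = (69 − 65.4)/(9.08/√49) = 2.775
df = n − 1 = 48
Two-sided p-value ≈ 0.008
Since p ≈ 0.008 < α = 0.025, reject H0; the evidence is statistically significant.

t = 2.775; reject H0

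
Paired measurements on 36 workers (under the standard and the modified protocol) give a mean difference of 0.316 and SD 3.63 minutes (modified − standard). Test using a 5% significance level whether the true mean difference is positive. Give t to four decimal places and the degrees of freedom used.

t = 0.5223, df = 35

H0: μ_d = 0; H1: μ_d > 0 (paired t-test on the differences, right-tailed).
t = d̄/(s_d/√n) = 0.316/(3.63/√36) = 0.5223
df = n − 1 = 35
p-value = P(T ≥ 0.5223) ≈ 0.3024
Since p ≈ 0.3024 > α = 0.05, fail to reject H0; the evidence is not statistically significant.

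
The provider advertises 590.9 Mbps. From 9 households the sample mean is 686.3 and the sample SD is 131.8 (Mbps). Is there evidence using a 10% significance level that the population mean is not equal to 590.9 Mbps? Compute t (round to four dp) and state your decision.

t = 2.1715; reject H0

H0: μ = 590.9; H1: μ ≠ 590.9 (one-sample t-test, two-sided).
t = (x̄ − μ₀)/(s/√n) = (686.3 − 590.9)/(131.8/√9) = 2.1715
df = n − 1 = 8
Two-sided p-value ≈ 0.0617
Since p ≈ 0.0617 < α = 0.1, reject H0; the data support H1.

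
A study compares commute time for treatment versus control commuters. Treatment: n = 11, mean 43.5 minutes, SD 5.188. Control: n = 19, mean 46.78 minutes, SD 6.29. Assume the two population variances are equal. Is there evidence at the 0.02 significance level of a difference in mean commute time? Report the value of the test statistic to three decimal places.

Let group 1 = treatment, group 2 = control. H0: μ_1 = μ_2; H1: μ_1 ≠ μ_2 (two-sample pooled-variance t-test, two-sided).
s_p² = [(11−1)·5.188² + (19−1)·6.29²]/(11+19−2) = 35.0467
t = (43.5 − 46.78)/√[35.0467·(1/11 + 1/19)] = -1.462
df = n₁ + n₂ − 2 = 28
Two-sided p-value ≈ 0.1548
Since p ≈ 0.1548 > α = 0.02, fail to reject H0; the data do not provide sufficient evidence against H0.

-1.462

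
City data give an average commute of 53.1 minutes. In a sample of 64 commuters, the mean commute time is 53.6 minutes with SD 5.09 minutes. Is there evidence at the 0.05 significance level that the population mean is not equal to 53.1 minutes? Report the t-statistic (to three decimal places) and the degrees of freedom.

t = 0.786, df = 63

H0: μ = 53.1; H1: μ ≠ 53.1 (one-sample t-test, two-sided).
t = (x̄ − μ₀)/(s/√n) = (53.6 − 53.1)/(5.09/√64) = 0.786
df = n − 1 = 63
Two-sided p-value ≈ 0.4349
Since p ≈ 0.4349 > α = 0.05, fail to reject H0; the data do not provide sufficient evidence against H0.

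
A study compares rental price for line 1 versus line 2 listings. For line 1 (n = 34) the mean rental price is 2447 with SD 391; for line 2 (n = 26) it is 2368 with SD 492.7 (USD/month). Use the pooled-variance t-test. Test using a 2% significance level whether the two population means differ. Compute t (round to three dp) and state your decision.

t = 0.693; fail to reject H0

Let group 1 = line 1, group 2 = line 2. H0: μ_1 = μ_2; H1: μ_1 ≠ μ_2 (two-sample pooled-variance t-test, two-sided).
s_p² = [(34−1)·391² + (26−1)·492.7²]/(34+26−2) = 191619
t = (2447 − 2368)/√[191619·(1/34 + 1/26)] = 0.693
df = n₁ + n₂ − 2 = 58
Two-sided p-value ≈ 0.491
Since p ≈ 0.491 > α = 0.02, fail to reject H0; the evidence is not statistically significant.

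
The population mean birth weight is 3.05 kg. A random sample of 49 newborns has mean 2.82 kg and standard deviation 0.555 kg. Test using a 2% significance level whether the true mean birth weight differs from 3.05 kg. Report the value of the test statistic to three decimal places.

-2.901

H0: μ = 3.05; H1: μ ≠ 3.05 (one-sample t-test, two-sided).
t = (x̄ − μ₀)/(s/√n) = (2.82 − 3.05)/(0.555/√49) = -2.901
df = n − 1 = 48
Two-sided p-value ≈ 0.006
Since p ≈ 0.006 < α = 0.02, reject H0; the data support H1.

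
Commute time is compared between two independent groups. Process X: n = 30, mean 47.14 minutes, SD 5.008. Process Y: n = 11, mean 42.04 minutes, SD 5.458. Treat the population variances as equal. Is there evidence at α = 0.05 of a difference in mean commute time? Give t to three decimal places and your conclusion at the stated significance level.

Let group 1 = process X, group 2 = process Y. H0: μ_1 = μ_2; H1: μ_1 ≠ μ_2 (two-sample pooled-variance t-test, two-sided).
s_p² = [(30−1)·5.008² + (11−1)·5.458²]/(30+11−2) = 26.2877
t = (47.14 − 42.04)/√[26.2877·(1/30 + 1/11)] = 2.822
df = n₁ + n₂ − 2 = 39
Two-sided p-value ≈ 0.007
Since p ≈ 0.007 < α = 0.05, reject H0; the evidence is statistically significant.

t = 2.822; reject H0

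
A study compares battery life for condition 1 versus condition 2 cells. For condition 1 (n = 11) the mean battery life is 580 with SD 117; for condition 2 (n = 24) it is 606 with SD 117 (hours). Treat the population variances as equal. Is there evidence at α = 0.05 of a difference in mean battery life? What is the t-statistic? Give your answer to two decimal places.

-0.61

Let group 1 = condition 1, group 2 = condition 2. H0: μ_1 = μ_2; H1: μ_1 ≠ μ_2 (two-sample pooled-variance t-test, two-sided).
s_p² = [(11−1)·117² + (24−1)·117²]/(11+24−2) = 13689
t = (580 − 606)/√[13689·(1/11 + 1/24)] = -0.61
df = n₁ + n₂ − 2 = 33
Two-sided p-value ≈ 0.546
Since p ≈ 0.546 > α = 0.05, fail to reject H0; the evidence is not statistically significant.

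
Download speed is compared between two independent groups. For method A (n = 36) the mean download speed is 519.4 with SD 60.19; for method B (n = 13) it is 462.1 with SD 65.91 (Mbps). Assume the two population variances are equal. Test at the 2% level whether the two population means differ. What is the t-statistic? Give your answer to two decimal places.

2.87

Let group 1 = method A, group 2 = method B. H0: μ_1 = μ_2; H1: μ_1 ≠ μ_2 (two-sample pooled-variance t-test, two-sided).
s_p² = [(36−1)·60.19² + (13−1)·65.91²]/(36+13−2) = 3807
t = (519.4 − 462.1)/√[3807·(1/36 + 1/13)] = 2.87
df = n₁ + n₂ − 2 = 47
Two-sided p-value ≈ 0.0061
Since p ≈ 0.0061 < α = 0.02, reject H0; the data support H1.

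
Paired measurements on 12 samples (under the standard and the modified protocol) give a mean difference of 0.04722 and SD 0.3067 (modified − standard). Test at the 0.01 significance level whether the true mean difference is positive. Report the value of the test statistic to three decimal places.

H0: μ_d = 0; H1: μ_d > 0 (paired t-test on the differences, right-tailed).
t = d̄/(s_d/√n) = 0.04722/(0.3067/√12) = 0.533
df = n − 1 = 11
p-value = P(T ≥ 0.533) ≈ 0.3022
Since p ≈ 0.3022 > α = 0.01, fail to reject H0; the data do not provide sufficient evidence against H0.

0.533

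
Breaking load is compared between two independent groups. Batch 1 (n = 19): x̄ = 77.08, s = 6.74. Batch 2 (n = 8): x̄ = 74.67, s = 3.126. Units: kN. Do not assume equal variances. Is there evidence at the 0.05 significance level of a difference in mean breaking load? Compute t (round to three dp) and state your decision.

Let group 1 = batch 1, group 2 = batch 2. H0: μ_1 = μ_2; H1: μ_1 ≠ μ_2 (Welch's two-sample t-test, two-sided).
t = (x̄_1 − x̄_2)/√(s_1²/n_1 + s_2²/n_2) = (77.08 − 74.67)/√(6.74²/19 + 3.126²/8) = 1.268
Welch–Satterthwaite df ≈ 24.59
Two-sided p-value ≈ 0.2167
Since p ≈ 0.2167 > α = 0.05, fail to reject H0; the evidence is not statistically significant.

t = 1.268; fail to reject H0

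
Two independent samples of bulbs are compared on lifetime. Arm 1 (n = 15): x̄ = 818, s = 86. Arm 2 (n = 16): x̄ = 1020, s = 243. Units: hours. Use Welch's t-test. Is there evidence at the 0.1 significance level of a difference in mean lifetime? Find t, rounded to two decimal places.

-3.12

Let group 1 = arm 1, group 2 = arm 2. H0: μ_1 = μ_2; H1: μ_1 ≠ μ_2 (Welch's two-sample t-test, two-sided).
t = (x̄_1 − x̄_2)/√(s_1²/n_1 + s_2²/n_2) = (818 − 1020)/√(86²/15 + 243²/16) = -3.12
Welch–Satterthwaite df ≈ 18.91
Two-sided p-value ≈ 0.0056
Since p ≈ 0.0056 < α = 0.1, reject H0; the data support H1.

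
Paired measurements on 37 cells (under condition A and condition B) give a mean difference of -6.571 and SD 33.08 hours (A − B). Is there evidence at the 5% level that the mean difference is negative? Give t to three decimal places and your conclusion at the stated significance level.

t = -1.208; fail to reject H0

H0: μ_d = 0; H1: μ_d < 0 (paired t-test on the differences, left-tailed).
t = d̄/(s_d/√n) = -6.571/(33.08/√37) = -1.208
df = n − 1 = 36
p-value = P(T ≤ -1.208) ≈ 0.117
Since p ≈ 0.117 > α = 0.05, fail to reject H0; the evidence is not statistically significant.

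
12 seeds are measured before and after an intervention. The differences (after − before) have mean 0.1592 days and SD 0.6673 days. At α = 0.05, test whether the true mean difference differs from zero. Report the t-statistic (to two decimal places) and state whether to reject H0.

t = 0.83; fail to reject H0

H0: μ_d = 0; H1: μ_d ≠ 0 (paired t-test on the differences, two-sided).
t = d̄/(s_d/√n) = 0.1592/(0.6673/√12) = 0.83
df = n − 1 = 11
Two-sided p-value ≈ 0.426
Since p ≈ 0.426 > α = 0.05, fail to reject H0; the data do not provide sufficient evidence against H0.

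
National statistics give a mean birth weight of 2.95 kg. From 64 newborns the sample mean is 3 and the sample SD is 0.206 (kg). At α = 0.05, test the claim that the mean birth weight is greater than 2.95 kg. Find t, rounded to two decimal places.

H0: μ = 2.95; H1: μ > 2.95 (one-sample t-test, right-tailed).
t = (x̄ − μ₀)/(s/√n) = (3 − 2.95)/(0.206/√64) = 1.94
df = n − 1 = 63
p-value = P(T ≥ 1.94) ≈ 0.028
Since p ≈ 0.028 < α = 0.05, reject H0; the data support H1.

1.94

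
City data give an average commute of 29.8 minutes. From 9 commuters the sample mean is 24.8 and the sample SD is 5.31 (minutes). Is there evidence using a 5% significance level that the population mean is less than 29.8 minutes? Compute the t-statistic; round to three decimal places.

H0: μ = 29.8; H1: μ < 29.8 (one-sample t-test, left-tailed).
t = (x̄ − μ₀)/(s/√n) = (24.8 − 29.8)/(5.31/√9) = -2.825
df = n − 1 = 8
p-value = P(T ≤ -2.825) ≈ 0.011
Since p ≈ 0.011 < α = 0.05, reject H0; the data support H1.

-2.825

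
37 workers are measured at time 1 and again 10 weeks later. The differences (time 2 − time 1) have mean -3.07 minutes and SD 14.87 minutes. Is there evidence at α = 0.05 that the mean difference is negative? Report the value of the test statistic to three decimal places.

H0: μ_d = 0; H1: μ_d < 0 (paired t-test on the differences, left-tailed).
t = d̄/(s_d/√n) = -3.07/(14.87/√37) = -1.256
df = n − 1 = 36
p-value = P(T ≤ -1.256) ≈ 0.109
Since p ≈ 0.109 > α = 0.05, fail to reject H0; the evidence is not statistically significant.

-1.256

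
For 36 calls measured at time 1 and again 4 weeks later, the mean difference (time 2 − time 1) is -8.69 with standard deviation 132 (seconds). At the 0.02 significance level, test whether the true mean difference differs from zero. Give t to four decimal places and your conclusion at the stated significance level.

t = -0.3950; fail to reject H0

H0: μ_d = 0; H1: μ_d ≠ 0 (paired t-test on the differences, two-sided).
t = d̄/(s_d/√n) = -8.69/(132/√36) = -0.3950
df = n − 1 = 35
Two-sided p-value ≈ 0.695
Since p ≈ 0.695 > α = 0.02, fail to reject H0; the data do not provide sufficient evidence against H0.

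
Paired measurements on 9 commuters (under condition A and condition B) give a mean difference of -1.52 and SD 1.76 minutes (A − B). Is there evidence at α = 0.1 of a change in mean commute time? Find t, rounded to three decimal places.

H0: μ_d = 0; H1: μ_d ≠ 0 (paired t-test on the differences, two-sided).
t = d̄/(s_d/√n) = -1.52/(1.76/√9) = -2.591
df = n − 1 = 8
Two-sided p-value ≈ 0.032
Since p ≈ 0.032 < α = 0.1, reject H0; the evidence is statistically significant.

-2.591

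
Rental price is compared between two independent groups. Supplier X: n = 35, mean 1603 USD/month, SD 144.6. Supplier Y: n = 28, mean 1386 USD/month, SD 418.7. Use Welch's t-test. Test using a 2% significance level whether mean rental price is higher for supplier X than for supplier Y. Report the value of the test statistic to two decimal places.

2.62

Let group 1 = supplier X, group 2 = supplier Y. H0: μ_1 = μ_2; H1: μ_1 > μ_2 (Welch's two-sample t-test, right-tailed).
t = (x̄_1 − x̄_2)/√(s_1²/n_1 + s_2²/n_2) = (1603 − 1386)/√(144.6²/35 + 418.7²/28) = 2.62
Welch–Satterthwaite df ≈ 32.17
p-value = P(T ≥ 2.62) ≈ 0.0067
Since p ≈ 0.0067 < α = 0.02, reject H0; the evidence is statistically significant.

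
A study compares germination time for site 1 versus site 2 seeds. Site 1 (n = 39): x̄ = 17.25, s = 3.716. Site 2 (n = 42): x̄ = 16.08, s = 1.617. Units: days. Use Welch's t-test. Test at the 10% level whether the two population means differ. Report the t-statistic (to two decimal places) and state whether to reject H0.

t = 1.81; reject H0

Let group 1 = site 1, group 2 = site 2. H0: μ_1 = μ_2; H1: μ_1 ≠ μ_2 (Welch's two-sample t-test, two-sided).
t = (x̄_1 − x̄_2)/√(s_1²/n_1 + s_2²/n_2) = (17.25 − 16.08)/√(3.716²/39 + 1.617²/42) = 1.81
Welch–Satterthwaite df ≈ 51.07
Two-sided p-value ≈ 0.076
Since p ≈ 0.076 < α = 0.1, reject H0; the data support H1.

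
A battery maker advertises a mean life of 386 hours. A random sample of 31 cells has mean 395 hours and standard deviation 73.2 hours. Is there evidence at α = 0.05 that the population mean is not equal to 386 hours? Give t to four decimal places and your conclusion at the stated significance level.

H0: μ = 386; H1: μ ≠ 386 (one-sample t-test, two-sided).
t = (x̄ − μ₀)/(s/√n) = (395 − 386)/(73.2/√31) = 0.6846
df = n − 1 = 30
Two-sided p-value ≈ 0.499
Since p ≈ 0.499 > α = 0.05, fail to reject H0; the evidence is not statistically significant.

t = 0.6846; fail to reject H0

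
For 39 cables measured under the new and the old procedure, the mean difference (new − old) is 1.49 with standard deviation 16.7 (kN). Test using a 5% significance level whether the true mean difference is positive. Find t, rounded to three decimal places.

H0: μ_d = 0; H1: μ_d > 0 (paired t-test on the differences, right-tailed).
t = d̄/(s_d/√n) = 1.49/(16.7/√39) = 0.557
df = n − 1 = 38
p-value = P(T ≥ 0.557) ≈ 0.2903
Since p ≈ 0.2903 > α = 0.05, fail to reject H0; the evidence is not statistically significant.

0.557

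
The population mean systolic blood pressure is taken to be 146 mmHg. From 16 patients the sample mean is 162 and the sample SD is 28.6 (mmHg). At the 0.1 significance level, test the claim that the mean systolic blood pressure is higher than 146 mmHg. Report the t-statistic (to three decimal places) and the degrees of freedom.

H0: μ = 146; H1: μ > 146 (one-sample t-test, right-tailed).
t = (x̄ − μ₀)/(s/√n) = (162 − 146)/(28.6/√16) = 2.238
df = n − 1 = 15
p-value = P(T ≥ 2.238) ≈ 0.020
Since p ≈ 0.020 < α = 0.1, reject H0; the data support H1.

t = 2.238, df = 15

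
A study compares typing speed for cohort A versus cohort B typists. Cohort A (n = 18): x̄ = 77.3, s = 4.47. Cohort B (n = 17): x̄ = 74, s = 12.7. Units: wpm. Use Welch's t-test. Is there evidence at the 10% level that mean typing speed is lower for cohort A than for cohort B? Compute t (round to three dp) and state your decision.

t = 1.014; fail to reject H0

Let group 1 = cohort A, group 2 = cohort B. H0: μ_1 = μ_2; H1: μ_1 < μ_2 (Welch's two-sample t-test, left-tailed).
t = (x̄_1 − x̄_2)/√(s_1²/n_1 + s_2²/n_2) = (77.3 − 74)/√(4.47²/18 + 12.7²/17) = 1.014
Welch–Satterthwaite df ≈ 19.71
p-value = P(T ≤ 1.014) ≈ 0.8385
Since p ≈ 0.8385 > α = 0.1, fail to reject H0; the data do not provide sufficient evidence against H0.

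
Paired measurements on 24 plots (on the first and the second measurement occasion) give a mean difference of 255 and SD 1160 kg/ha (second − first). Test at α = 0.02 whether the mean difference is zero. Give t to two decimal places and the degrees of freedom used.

t = 1.08, df = 23

H0: μ_d = 0; H1: μ_d ≠ 0 (paired t-test on the differences, two-sided).
t = d̄/(s_d/√n) = 255/(1160/√24) = 1.08
df = n − 1 = 23
Two-sided p-value ≈ 0.2927
Since p ≈ 0.2927 > α = 0.02, fail to reject H0; the evidence is not statistically significant.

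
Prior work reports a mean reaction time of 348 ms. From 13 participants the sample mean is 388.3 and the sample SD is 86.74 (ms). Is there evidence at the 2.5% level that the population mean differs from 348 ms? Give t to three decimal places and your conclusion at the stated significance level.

t = 1.675; fail to reject H0

H0: μ = 348; H1: μ ≠ 348 (one-sample t-test, two-sided).
t = (x̄ − μ₀)/(s/√n) = (388.3 − 348)/(86.74/√13) = 1.675
df = n − 1 = 12
Two-sided p-value ≈ 0.120
Since p ≈ 0.120 > α = 0.025, fail to reject H0; the evidence is not statistically significant.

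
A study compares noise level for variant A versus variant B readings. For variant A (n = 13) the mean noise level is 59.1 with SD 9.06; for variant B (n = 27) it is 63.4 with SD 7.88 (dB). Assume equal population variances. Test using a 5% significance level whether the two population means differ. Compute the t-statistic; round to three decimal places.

-1.540

Let group 1 = variant A, group 2 = variant B. H0: μ_1 = μ_2; H1: μ_1 ≠ μ_2 (two-sample pooled-variance t-test, two-sided).
s_p² = [(13−1)·9.06² + (27−1)·7.88²]/(13+27−2) = 68.4068
t = (59.1 − 63.4)/√[68.4068·(1/13 + 1/27)] = -1.540
df = n₁ + n₂ − 2 = 38
Two-sided p-value ≈ 0.1318
Since p ≈ 0.1318 > α = 0.05, fail to reject H0; the evidence is not statistically significant.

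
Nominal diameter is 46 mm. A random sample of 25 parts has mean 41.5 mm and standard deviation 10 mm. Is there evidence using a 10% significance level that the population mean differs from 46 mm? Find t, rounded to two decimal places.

-2.25

H0: μ = 46; H1: μ ≠ 46 (one-sample t-test, two-sided).
t = (x̄ − μ₀)/(s/√n) = (41.5 − 46)/(10/√25) = -2.25
df = n − 1 = 24
Two-sided p-value ≈ 0.0339
Since p ≈ 0.0339 < α = 0.1, reject H0; the data support H1.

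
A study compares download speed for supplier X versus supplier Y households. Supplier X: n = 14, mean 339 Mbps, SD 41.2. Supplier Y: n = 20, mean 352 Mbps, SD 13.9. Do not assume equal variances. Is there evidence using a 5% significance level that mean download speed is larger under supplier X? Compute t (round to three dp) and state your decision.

Let group 1 = supplier X, group 2 = supplier Y. H0: μ_1 = μ_2; H1: μ_1 > μ_2 (Welch's two-sample t-test, right-tailed).
t = (x̄_1 − x̄_2)/√(s_1²/n_1 + s_2²/n_2) = (339 − 352)/√(41.2²/14 + 13.9²/20) = -1.136
Welch–Satterthwaite df ≈ 15.09
p-value = P(T ≥ -1.136) ≈ 0.8632
Since p ≈ 0.8632 > α = 0.05, fail to reject H0; the data do not provide sufficient evidence against H0.

t = -1.136; fail to reject H0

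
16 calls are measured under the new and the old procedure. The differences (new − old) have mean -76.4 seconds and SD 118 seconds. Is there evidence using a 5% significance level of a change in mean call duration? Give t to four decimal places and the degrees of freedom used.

t = -2.5898, df = 15

H0: μ_d = 0; H1: μ_d ≠ 0 (paired t-test on the differences, two-sided).
t = d̄/(s_d/√n) = -76.4/(118/√16) = -2.5898
df = n − 1 = 15
Two-sided p-value ≈ 0.021
Since p ≈ 0.021 < α = 0.05, reject H0; the data support H1.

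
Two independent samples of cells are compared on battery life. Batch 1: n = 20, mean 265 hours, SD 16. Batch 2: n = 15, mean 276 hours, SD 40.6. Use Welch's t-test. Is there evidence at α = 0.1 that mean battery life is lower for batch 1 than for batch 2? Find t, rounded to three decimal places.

-0.993

Let group 1 = batch 1, group 2 = batch 2. H0: μ_1 = μ_2; H1: μ_1 < μ_2 (Welch's two-sample t-test, left-tailed).
t = (x̄_1 − x̄_2)/√(s_1²/n_1 + s_2²/n_2) = (265 − 276)/√(16²/20 + 40.6²/15) = -0.993
Welch–Satterthwaite df ≈ 17.28
p-value = P(T ≤ -0.993) ≈ 0.1672
Since p ≈ 0.1672 > α = 0.1, fail to reject H0; the evidence is not statistically significant.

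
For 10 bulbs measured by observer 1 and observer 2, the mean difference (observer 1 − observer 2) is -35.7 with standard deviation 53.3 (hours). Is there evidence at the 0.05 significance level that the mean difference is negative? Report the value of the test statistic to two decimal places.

H0: μ_d = 0; H1: μ_d < 0 (paired t-test on the differences, left-tailed).
t = d̄/(s_d/√n) = -35.7/(53.3/√10) = -2.12
df = n − 1 = 9
p-value = P(T ≤ -2.12) ≈ 0.032
Since p ≈ 0.032 < α = 0.05, reject H0; the data support H1.

-2.12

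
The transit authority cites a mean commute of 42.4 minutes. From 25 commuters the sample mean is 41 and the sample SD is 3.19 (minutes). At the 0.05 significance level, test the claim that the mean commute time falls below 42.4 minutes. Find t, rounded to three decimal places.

-2.194

H0: μ = 42.4; H1: μ < 42.4 (one-sample t-test, left-tailed).
t = (x̄ − μ₀)/(s/√n) = (41 − 42.4)/(3.19/√25) = -2.194
df = n − 1 = 24
p-value = P(T ≤ -2.194) ≈ 0.019
Since p ≈ 0.019 < α = 0.05, reject H0; the data support H1.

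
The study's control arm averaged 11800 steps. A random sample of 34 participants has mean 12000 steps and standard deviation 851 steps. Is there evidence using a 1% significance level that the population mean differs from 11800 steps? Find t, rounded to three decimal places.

1.370

H0: μ = 11800; H1: μ ≠ 11800 (one-sample t-test, two-sided).
t = (x̄ − μ₀)/(s/√n) = (12000 − 11800)/(851/√34) = 1.370
df = n − 1 = 33
Two-sided p-value ≈ 0.1798
Since p ≈ 0.1798 > α = 0.01, fail to reject H0; the data do not provide sufficient evidence against H0.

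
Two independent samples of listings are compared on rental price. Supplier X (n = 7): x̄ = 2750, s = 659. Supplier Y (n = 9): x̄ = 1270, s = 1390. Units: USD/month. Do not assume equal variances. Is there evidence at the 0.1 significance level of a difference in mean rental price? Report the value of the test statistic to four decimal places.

2.8135

Let group 1 = supplier X, group 2 = supplier Y. H0: μ_1 = μ_2; H1: μ_1 ≠ μ_2 (Welch's two-sample t-test, two-sided).
t = (x̄_1 − x̄_2)/√(s_1²/n_1 + s_2²/n_2) = (2750 − 1270)/√(659²/7 + 1390²/9) = 2.8135
Welch–Satterthwaite df ≈ 11.96
Two-sided p-value ≈ 0.016
Since p ≈ 0.016 < α = 0.1, reject H0; the evidence is statistically significant.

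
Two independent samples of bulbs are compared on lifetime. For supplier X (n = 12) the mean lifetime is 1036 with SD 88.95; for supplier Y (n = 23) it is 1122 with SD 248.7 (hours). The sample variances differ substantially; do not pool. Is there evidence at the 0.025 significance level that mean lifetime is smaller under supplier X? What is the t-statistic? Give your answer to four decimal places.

Let group 1 = supplier X, group 2 = supplier Y. H0: μ_1 = μ_2; H1: μ_1 < μ_2 (Welch's two-sample t-test, left-tailed).
t = (x̄_1 − x̄_2)/√(s_1²/n_1 + s_2²/n_2) = (1036 − 1122)/√(88.95²/12 + 248.7²/23) = -1.4862
Welch–Satterthwaite df ≈ 30.45
p-value = P(T ≤ -1.4862) ≈ 0.074
Since p ≈ 0.074 > α = 0.025, fail to reject H0; the evidence is not statistically significant.

-1.4862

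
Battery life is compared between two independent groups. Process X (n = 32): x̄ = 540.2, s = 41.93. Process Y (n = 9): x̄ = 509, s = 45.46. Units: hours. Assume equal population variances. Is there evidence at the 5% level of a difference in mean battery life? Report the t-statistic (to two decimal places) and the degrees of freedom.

Let group 1 = process X, group 2 = process Y. H0: μ_1 = μ_2; H1: μ_1 ≠ μ_2 (two-sample pooled-variance t-test, two-sided).
s_p² = [(32−1)·41.93² + (9−1)·45.46²]/(32+9−2) = 1821.4
t = (540.2 − 509)/√[1821.4·(1/32 + 1/9)] = 1.94
df = n₁ + n₂ − 2 = 39
Two-sided p-value ≈ 0.0599
Since p ≈ 0.0599 > α = 0.05, fail to reject H0; the evidence is not statistically significant.

t = 1.94, df = 39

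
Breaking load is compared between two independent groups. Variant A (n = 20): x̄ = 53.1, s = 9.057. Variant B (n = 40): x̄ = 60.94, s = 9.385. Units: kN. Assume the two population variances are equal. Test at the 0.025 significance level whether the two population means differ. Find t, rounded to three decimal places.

Let group 1 = variant A, group 2 = variant B. H0: μ_1 = μ_2; H1: μ_1 ≠ μ_2 (two-sample pooled-variance t-test, two-sided).
s_p² = [(20−1)·9.057² + (40−1)·9.385²]/(20+40−2) = 86.0967
t = (53.1 − 60.94)/√[86.0967·(1/20 + 1/40)] = -3.085
df = n₁ + n₂ − 2 = 58
Two-sided p-value ≈ 0.003
Since p ≈ 0.003 < α = 0.025, reject H0; the data support H1.

-3.085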